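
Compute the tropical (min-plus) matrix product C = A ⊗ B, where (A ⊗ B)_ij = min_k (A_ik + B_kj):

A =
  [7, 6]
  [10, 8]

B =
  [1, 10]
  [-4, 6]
A ⊗ B =
  [2, 12]
  [4, 14]

Apply the min-plus product entry-by-entry:
  C[0][0] = min over k of (A[0][0] + B[0][0] = 7 + 1 = 8, A[0][1] + B[1][0] = 6 + -4 = 2) = 2 (attained at k = 1)
  C[0][1] = min over k of (A[0][0] + B[0][1] = 7 + 10 = 17, A[0][1] + B[1][1] = 6 + 6 = 12) = 12 (attained at k = 1)
  C[1][0] = min over k of (A[1][0] + B[0][0] = 10 + 1 = 11, A[1][1] + B[1][0] = 8 + -4 = 4) = 4 (attained at k = 1)
  C[1][1] = min over k of (A[1][0] + B[0][1] = 10 + 10 = 20, A[1][1] + B[1][1] = 8 + 6 = 14) = 14 (attained at k = 1)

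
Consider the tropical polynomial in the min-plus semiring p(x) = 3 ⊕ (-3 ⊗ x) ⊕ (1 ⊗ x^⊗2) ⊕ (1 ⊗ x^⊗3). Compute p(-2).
p(-2) = -5

A tropical monomial a ⊗ x^⊗i evaluates to a + i · x. Evaluating each term at x = -2:
  Term 0 contributes 3 + 0 · -2 = 3
  Term 1 contributes -3 + 1 · -2 = -5
  Term 2 contributes 1 + 2 · -2 = -3
  Term 3 contributes 1 + 3 · -2 = -5
p(-2) = ⊕ of these = min[3, -5, -3, -5] = -5.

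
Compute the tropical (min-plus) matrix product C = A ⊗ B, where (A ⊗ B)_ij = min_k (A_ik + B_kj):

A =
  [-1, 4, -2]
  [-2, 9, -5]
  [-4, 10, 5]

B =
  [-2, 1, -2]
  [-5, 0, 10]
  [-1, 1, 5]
A ⊗ B =
  [-3, -1, -3]
  [-6, -4, -4]
  [-6, -3, -6]

Apply the min-plus product entry-by-entry:
  C[0][0] = min over k of (A[0][0] + B[0][0] = -1 + -2 = -3, A[0][1] + B[1][0] = 4 + -5 = -1, A[0][2] + B[2][0] = -2 + -1 = -3) = -3 (attained at k = 0)
  C[0][1] = min over k of (A[0][0] + B[0][1] = -1 + 1 = 0, A[0][1] + B[1][1] = 4 + 0 = 4, A[0][2] + B[2][1] = -2 + 1 = -1) = -1 (attained at k = 2)
  C[0][2] = min over k of (A[0][0] + B[0][2] = -1 + -2 = -3, A[0][1] + B[1][2] = 4 + 10 = 14, A[0][2] + B[2][2] = -2 + 5 = 3) = -3 (attained at k = 0)
  C[1][0] = min over k of (A[1][0] + B[0][0] = -2 + -2 = -4, A[1][1] + B[1][0] = 9 + -5 = 4, A[1][2] + B[2][0] = -5 + -1 = -6) = -6 (attained at k = 2)
  C[1][1] = min over k of (A[1][0] + B[0][1] = -2 + 1 = -1, A[1][1] + B[1][1] = 9 + 0 = 9, A[1][2] + B[2][1] = -5 + 1 = -4) = -4 (attained at k = 2)
  C[1][2] = min over k of (A[1][0] + B[0][2] = -2 + -2 = -4, A[1][1] + B[1][2] = 9 + 10 = 19, A[1][2] + B[2][2] = -5 + 5 = 0) = -4 (attained at k = 0)
  C[2][0] = min over k of (A[2][0] + B[0][0] = -4 + -2 = -6, A[2][1] + B[1][0] = 10 + -5 = 5, A[2][2] + B[2][0] = 5 + -1 = 4) = -6 (attained at k = 0)
  C[2][1] = min over k of (A[2][0] + B[0][1] = -4 + 1 = -3, A[2][1] + B[1][1] = 10 + 0 = 10, A[2][2] + B[2][1] = 5 + 1 = 6) = -3 (attained at k = 0)
  C[2][2] = min over k of (A[2][0] + B[0][2] = -4 + -2 = -6, A[2][1] + B[1][2] = 10 + 10 = 20, A[2][2] + B[2][2] = 5 + 5 = 10) = -6 (attained at k = 0)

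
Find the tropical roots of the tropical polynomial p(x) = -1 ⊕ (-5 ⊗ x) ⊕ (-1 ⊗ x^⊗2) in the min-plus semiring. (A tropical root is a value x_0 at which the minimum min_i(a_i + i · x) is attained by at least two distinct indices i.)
Roots: {-4, 4}

Each tropical root is a break point of the lower envelope of the lines y = a_i + i · x (there are 3 lines, with slopes 0, 1, ..., 2). Only the lines that attain the minimum somewhere contribute to roots; other lines are dominated. Here the surviving (envelope) indices are i = 2, i = 1, i = 0.
Intersections between consecutive envelope lines give the roots: for adjacent envelope indices i < j the intersection is x = (a_i − a_j) / (j − i). Reading off the sorted break points: {-4, 4}.
Verification: at each break x_0, at least two indices attain the minimum of min_i(a_i + i · x_0).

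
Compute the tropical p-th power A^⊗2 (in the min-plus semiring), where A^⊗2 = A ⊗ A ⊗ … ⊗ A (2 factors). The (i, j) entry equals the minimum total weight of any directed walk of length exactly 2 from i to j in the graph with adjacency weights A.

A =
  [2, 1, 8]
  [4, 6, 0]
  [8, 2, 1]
A^⊗2 =
  [4, 3, 1]
  [6, 2, 1]
  [6, 3, 2]

Each entry (A^⊗2)_ij equals the minimum over all length-2 walks i = v_0 → v_1 → … → v_2 = j of Σ_t A[v_t][v_{t+1}]. For example, for (i, j) = (0, 2) we minimise over 3 possible intermediate vertex sequences; the minimum is 1, attained along the walk 0 → 1 → 2.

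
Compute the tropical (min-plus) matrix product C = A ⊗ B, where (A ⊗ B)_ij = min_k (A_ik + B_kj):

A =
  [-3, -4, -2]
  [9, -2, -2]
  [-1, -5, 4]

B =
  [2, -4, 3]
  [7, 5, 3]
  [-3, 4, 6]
A ⊗ B =
  [-5, -7, -1]
  [-5, 2, 1]
  [1, -5, -2]

Apply the min-plus product entry-by-entry:
  C[0][0] = min over k of (A[0][0] + B[0][0] = -3 + 2 = -1, A[0][1] + B[1][0] = -4 + 7 = 3, A[0][2] + B[2][0] = -2 + -3 = -5) = -5 (attained at k = 2)
  C[0][1] = min over k of (A[0][0] + B[0][1] = -3 + -4 = -7, A[0][1] + B[1][1] = -4 + 5 = 1, A[0][2] + B[2][1] = -2 + 4 = 2) = -7 (attained at k = 0)
  C[0][2] = min over k of (A[0][0] + B[0][2] = -3 + 3 = 0, A[0][1] + B[1][2] = -4 + 3 = -1, A[0][2] + B[2][2] = -2 + 6 = 4) = -1 (attained at k = 1)
  C[1][0] = min over k of (A[1][0] + B[0][0] = 9 + 2 = 11, A[1][1] + B[1][0] = -2 + 7 = 5, A[1][2] + B[2][0] = -2 + -3 = -5) = -5 (attained at k = 2)
  C[1][1] = min over k of (A[1][0] + B[0][1] = 9 + -4 = 5, A[1][1] + B[1][1] = -2 + 5 = 3, A[1][2] + B[2][1] = -2 + 4 = 2) = 2 (attained at k = 2)
  C[1][2] = min over k of (A[1][0] + B[0][2] = 9 + 3 = 12, A[1][1] + B[1][2] = -2 + 3 = 1, A[1][2] + B[2][2] = -2 + 6 = 4) = 1 (attained at k = 1)
  C[2][0] = min over k of (A[2][0] + B[0][0] = -1 + 2 = 1, A[2][1] + B[1][0] = -5 + 7 = 2, A[2][2] + B[2][0] = 4 + -3 = 1) = 1 (attained at k = 0)
  C[2][1] = min over k of (A[2][0] + B[0][1] = -1 + -4 = -5, A[2][1] + B[1][1] = -5 + 5 = 0, A[2][2] + B[2][1] = 4 + 4 = 8) = -5 (attained at k = 0)
  C[2][2] = min over k of (A[2][0] + B[0][2] = -1 + 3 = 2, A[2][1] + B[1][2] = -5 + 3 = -2, A[2][2] + B[2][2] = 4 + 6 = 10) = -2 (attained at k = 1)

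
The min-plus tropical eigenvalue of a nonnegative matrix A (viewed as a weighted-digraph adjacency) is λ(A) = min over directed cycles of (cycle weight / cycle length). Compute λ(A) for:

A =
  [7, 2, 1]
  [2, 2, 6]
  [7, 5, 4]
λ(A) = 2

Enumerate directed cycles and compute their means (weight / length). Sample:
  cycle 0 → 0: weight = 7, length = 1, mean = 7/1 ≈ 7.000
  cycle 1 → 1: weight = 2, length = 1, mean = 2/1 ≈ 2.000
  cycle 2 → 2: weight = 4, length = 1, mean = 4/1 ≈ 4.000
  cycle 0 → 1 → 0: weight = 4, length = 2, mean = 4/2 ≈ 2.000
  cycle 0 → 2 → 0: weight = 8, length = 2, mean = 8/2 ≈ 4.000
  cycle 1 → 0 → 1: weight = 4, length = 2, mean = 4/2 ≈ 2.000
Minimum mean = 2.000, attained e.g. along the cycle 1 → 1 with weight 2 and length 1. So λ(A) = 2/1 = 2.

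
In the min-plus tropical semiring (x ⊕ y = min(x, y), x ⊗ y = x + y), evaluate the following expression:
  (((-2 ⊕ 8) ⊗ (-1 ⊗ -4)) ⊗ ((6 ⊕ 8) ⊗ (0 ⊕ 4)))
(((-2 ⊕ 8) ⊗ (-1 ⊗ -4)) ⊗ ((6 ⊕ 8) ⊗ (0 ⊕ 4))) = -1

Expand innermost to outermost. Recall ⊕ takes the minimum of its arguments and ⊗ takes their sum. Working out the expression (((-2 ⊕ 8) ⊗ (-1 ⊗ -4)) ⊗ ((6 ⊕ 8) ⊗ (0 ⊕ 4))) gives -1.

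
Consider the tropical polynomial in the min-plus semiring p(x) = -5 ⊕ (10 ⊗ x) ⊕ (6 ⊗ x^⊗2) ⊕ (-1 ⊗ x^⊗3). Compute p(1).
p(1) = -5

A tropical monomial a ⊗ x^⊗i evaluates to a + i · x. Evaluating each term at x = 1:
  Term 0 contributes -5 + 0 · 1 = -5
  Term 1 contributes 10 + 1 · 1 = 11
  Term 2 contributes 6 + 2 · 1 = 8
  Term 3 contributes -1 + 3 · 1 = 2
p(1) = ⊕ of these = min[-5, 11, 8, 2] = -5.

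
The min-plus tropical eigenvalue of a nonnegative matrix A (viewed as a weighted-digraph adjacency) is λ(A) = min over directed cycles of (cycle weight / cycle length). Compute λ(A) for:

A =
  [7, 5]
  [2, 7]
λ(A) = 7/2

Enumerate directed cycles and compute their means (weight / length). Sample:
  cycle 0 → 0: weight = 7, length = 1, mean = 7/1 ≈ 7.000
  cycle 1 → 1: weight = 7, length = 1, mean = 7/1 ≈ 7.000
  cycle 0 → 1 → 0: weight = 7, length = 2, mean = 7/2 ≈ 3.500
  cycle 1 → 0 → 1: weight = 7, length = 2, mean = 7/2 ≈ 3.500
Minimum mean = 3.500, attained e.g. along the cycle 0 → 1 → 0 with weight 7 and length 2. So λ(A) = 7/2 = 7/2.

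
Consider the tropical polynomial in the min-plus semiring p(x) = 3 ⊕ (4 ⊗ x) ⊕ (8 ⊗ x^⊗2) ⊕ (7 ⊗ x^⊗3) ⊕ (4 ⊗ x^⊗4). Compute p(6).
p(6) = 3

A tropical monomial a ⊗ x^⊗i evaluates to a + i · x. Evaluating each term at x = 6:
  Term 0 contributes 3 + 0 · 6 = 3
  Term 1 contributes 4 + 1 · 6 = 10
  Term 2 contributes 8 + 2 · 6 = 20
  Term 3 contributes 7 + 3 · 6 = 25
  Term 4 contributes 4 + 4 · 6 = 28
p(6) = ⊕ of these = min[3, 10, 20, 25, 28] = 3.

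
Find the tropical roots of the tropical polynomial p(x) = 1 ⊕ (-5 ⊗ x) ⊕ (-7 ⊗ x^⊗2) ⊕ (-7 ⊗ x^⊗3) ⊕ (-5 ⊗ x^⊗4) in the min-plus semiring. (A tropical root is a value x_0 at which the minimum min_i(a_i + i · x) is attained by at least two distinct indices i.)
Roots: {-2, 0, 2, 6}

Each tropical root is a break point of the lower envelope of the lines y = a_i + i · x (there are 5 lines, with slopes 0, 1, ..., 4). Only the lines that attain the minimum somewhere contribute to roots; other lines are dominated. Here the surviving (envelope) indices are i = 4, i = 3, i = 2, i = 1, i = 0.
Intersections between consecutive envelope lines give the roots: for adjacent envelope indices i < j the intersection is x = (a_i − a_j) / (j − i). Reading off the sorted break points: {-2, 0, 2, 6}.
Verification: at each break x_0, at least two indices attain the minimum of min_i(a_i + i · x_0).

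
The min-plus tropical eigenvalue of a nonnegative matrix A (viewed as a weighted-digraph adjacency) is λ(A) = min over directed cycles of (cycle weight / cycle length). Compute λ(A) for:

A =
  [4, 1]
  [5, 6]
λ(A) = 3

Enumerate directed cycles and compute their means (weight / length). Sample:
  cycle 0 → 0: weight = 4, length = 1, mean = 4/1 ≈ 4.000
  cycle 1 → 1: weight = 6, length = 1, mean = 6/1 ≈ 6.000
  cycle 0 → 1 → 0: weight = 6, length = 2, mean = 6/2 ≈ 3.000
  cycle 1 → 0 → 1: weight = 6, length = 2, mean = 6/2 ≈ 3.000
Minimum mean = 3.000, attained e.g. along the cycle 0 → 1 → 0 with weight 6 and length 2. So λ(A) = 6/2 = 3.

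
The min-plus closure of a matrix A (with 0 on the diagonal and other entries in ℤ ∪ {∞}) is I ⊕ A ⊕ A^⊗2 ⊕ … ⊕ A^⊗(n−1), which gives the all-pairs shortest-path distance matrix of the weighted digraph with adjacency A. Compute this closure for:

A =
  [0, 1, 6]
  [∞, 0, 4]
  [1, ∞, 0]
Closure =
  [0, 1, 5]
  [5, 0, 4]
  [1, 2, 0]

This is the Floyd-Warshall all-pairs shortest-path computation. For each intermediate vertex k = 0, 1, …, 2, update dist[i][j] ← min(dist[i][j], dist[i][k] + dist[k][j]). The final matrix gives, for each (i, j), the minimum total weight of any directed path from i to j (possibly empty when i = j).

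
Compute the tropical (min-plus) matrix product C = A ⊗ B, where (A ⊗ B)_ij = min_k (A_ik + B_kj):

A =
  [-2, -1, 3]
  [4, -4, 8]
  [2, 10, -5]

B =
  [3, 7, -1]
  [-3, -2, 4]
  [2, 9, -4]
A ⊗ B =
  [-4, -3, -3]
  [-7, -6, 0]
  [-3, 4, -9]

Apply the min-plus product entry-by-entry:
  C[0][0] = min over k of (A[0][0] + B[0][0] = -2 + 3 = 1, A[0][1] + B[1][0] = -1 + -3 = -4, A[0][2] + B[2][0] = 3 + 2 = 5) = -4 (attained at k = 1)
  C[0][1] = min over k of (A[0][0] + B[0][1] = -2 + 7 = 5, A[0][1] + B[1][1] = -1 + -2 = -3, A[0][2] + B[2][1] = 3 + 9 = 12) = -3 (attained at k = 1)
  C[0][2] = min over k of (A[0][0] + B[0][2] = -2 + -1 = -3, A[0][1] + B[1][2] = -1 + 4 = 3, A[0][2] + B[2][2] = 3 + -4 = -1) = -3 (attained at k = 0)
  C[1][0] = min over k of (A[1][0] + B[0][0] = 4 + 3 = 7, A[1][1] + B[1][0] = -4 + -3 = -7, A[1][2] + B[2][0] = 8 + 2 = 10) = -7 (attained at k = 1)
  C[1][1] = min over k of (A[1][0] + B[0][1] = 4 + 7 = 11, A[1][1] + B[1][1] = -4 + -2 = -6, A[1][2] + B[2][1] = 8 + 9 = 17) = -6 (attained at k = 1)
  C[1][2] = min over k of (A[1][0] + B[0][2] = 4 + -1 = 3, A[1][1] + B[1][2] = -4 + 4 = 0, A[1][2] + B[2][2] = 8 + -4 = 4) = 0 (attained at k = 1)
  C[2][0] = min over k of (A[2][0] + B[0][0] = 2 + 3 = 5, A[2][1] + B[1][0] = 10 + -3 = 7, A[2][2] + B[2][0] = -5 + 2 = -3) = -3 (attained at k = 2)
  C[2][1] = min over k of (A[2][0] + B[0][1] = 2 + 7 = 9, A[2][1] + B[1][1] = 10 + -2 = 8, A[2][2] + B[2][1] = -5 + 9 = 4) = 4 (attained at k = 2)
  C[2][2] = min over k of (A[2][0] + B[0][2] = 2 + -1 = 1, A[2][1] + B[1][2] = 10 + 4 = 14, A[2][2] + B[2][2] = -5 + -4 = -9) = -9 (attained at k = 2)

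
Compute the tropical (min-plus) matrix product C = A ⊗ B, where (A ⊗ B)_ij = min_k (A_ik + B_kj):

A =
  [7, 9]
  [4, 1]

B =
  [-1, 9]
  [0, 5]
A ⊗ B =
  [6, 14]
  [1, 6]

Apply the min-plus product entry-by-entry:
  C[0][0] = min over k of (A[0][0] + B[0][0] = 7 + -1 = 6, A[0][1] + B[1][0] = 9 + 0 = 9) = 6 (attained at k = 0)
  C[0][1] = min over k of (A[0][0] + B[0][1] = 7 + 9 = 16, A[0][1] + B[1][1] = 9 + 5 = 14) = 14 (attained at k = 1)
  C[1][0] = min over k of (A[1][0] + B[0][0] = 4 + -1 = 3, A[1][1] + B[1][0] = 1 + 0 = 1) = 1 (attained at k = 1)
  C[1][1] = min over k of (A[1][0] + B[0][1] = 4 + 9 = 13, A[1][1] + B[1][1] = 1 + 5 = 6) = 6 (attained at k = 1)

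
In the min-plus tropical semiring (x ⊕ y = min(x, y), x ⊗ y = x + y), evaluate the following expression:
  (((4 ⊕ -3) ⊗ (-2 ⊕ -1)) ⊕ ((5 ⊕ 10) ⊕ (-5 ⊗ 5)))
(((4 ⊕ -3) ⊗ (-2 ⊕ -1)) ⊕ ((5 ⊕ 10) ⊕ (-5 ⊗ 5))) = -5

Expand innermost to outermost. Recall ⊕ takes the minimum of its arguments and ⊗ takes their sum. Working out the expression (((4 ⊕ -3) ⊗ (-2 ⊕ -1)) ⊕ ((5 ⊕ 10) ⊕ (-5 ⊗ 5))) gives -5.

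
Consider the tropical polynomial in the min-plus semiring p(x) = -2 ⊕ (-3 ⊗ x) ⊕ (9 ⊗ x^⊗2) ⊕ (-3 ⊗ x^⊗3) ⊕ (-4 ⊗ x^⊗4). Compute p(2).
p(2) = -2

A tropical monomial a ⊗ x^⊗i evaluates to a + i · x. Evaluating each term at x = 2:
  Term 0 contributes -2 + 0 · 2 = -2
  Term 1 contributes -3 + 1 · 2 = -1
  Term 2 contributes 9 + 2 · 2 = 13
  Term 3 contributes -3 + 3 · 2 = 3
  Term 4 contributes -4 + 4 · 2 = 4
p(2) = ⊕ of these = min[-2, -1, 13, 3, 4] = -2.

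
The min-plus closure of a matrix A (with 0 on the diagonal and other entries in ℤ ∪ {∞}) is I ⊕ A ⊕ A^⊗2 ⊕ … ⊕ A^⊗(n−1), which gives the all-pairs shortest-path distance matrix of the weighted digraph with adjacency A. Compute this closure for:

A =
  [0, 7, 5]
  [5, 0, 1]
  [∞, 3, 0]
Closure =
  [0, 7, 5]
  [5, 0, 1]
  [8, 3, 0]

This is the Floyd-Warshall all-pairs shortest-path computation. For each intermediate vertex k = 0, 1, …, 2, update dist[i][j] ← min(dist[i][j], dist[i][k] + dist[k][j]). The final matrix gives, for each (i, j), the minimum total weight of any directed path from i to j (possibly empty when i = j).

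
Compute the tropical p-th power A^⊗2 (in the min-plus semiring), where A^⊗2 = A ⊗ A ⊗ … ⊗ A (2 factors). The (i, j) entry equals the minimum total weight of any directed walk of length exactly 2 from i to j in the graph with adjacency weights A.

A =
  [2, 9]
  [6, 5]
A^⊗2 =
  [4, 11]
  [8, 10]

Each entry (A^⊗2)_ij equals the minimum over all length-2 walks i = v_0 → v_1 → … → v_2 = j of Σ_t A[v_t][v_{t+1}]. For example, for (i, j) = (0, 1) we minimise over 2 possible intermediate vertex sequences; the minimum is 11, attained along the walk 0 → 0 → 1.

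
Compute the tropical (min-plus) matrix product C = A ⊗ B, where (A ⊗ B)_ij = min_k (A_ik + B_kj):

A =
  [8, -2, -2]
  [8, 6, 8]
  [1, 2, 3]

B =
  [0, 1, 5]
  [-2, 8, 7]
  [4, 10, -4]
A ⊗ B =
  [-4, 6, -6]
  [4, 9, 4]
  [0, 2, -1]

Apply the min-plus product entry-by-entry:
  C[0][0] = min over k of (A[0][0] + B[0][0] = 8 + 0 = 8, A[0][1] + B[1][0] = -2 + -2 = -4, A[0][2] + B[2][0] = -2 + 4 = 2) = -4 (attained at k = 1)
  C[0][1] = min over k of (A[0][0] + B[0][1] = 8 + 1 = 9, A[0][1] + B[1][1] = -2 + 8 = 6, A[0][2] + B[2][1] = -2 + 10 = 8) = 6 (attained at k = 1)
  C[0][2] = min over k of (A[0][0] + B[0][2] = 8 + 5 = 13, A[0][1] + B[1][2] = -2 + 7 = 5, A[0][2] + B[2][2] = -2 + -4 = -6) = -6 (attained at k = 2)
  C[1][0] = min over k of (A[1][0] + B[0][0] = 8 + 0 = 8, A[1][1] + B[1][0] = 6 + -2 = 4, A[1][2] + B[2][0] = 8 + 4 = 12) = 4 (attained at k = 1)
  C[1][1] = min over k of (A[1][0] + B[0][1] = 8 + 1 = 9, A[1][1] + B[1][1] = 6 + 8 = 14, A[1][2] + B[2][1] = 8 + 10 = 18) = 9 (attained at k = 0)
  C[1][2] = min over k of (A[1][0] + B[0][2] = 8 + 5 = 13, A[1][1] + B[1][2] = 6 + 7 = 13, A[1][2] + B[2][2] = 8 + -4 = 4) = 4 (attained at k = 2)
  C[2][0] = min over k of (A[2][0] + B[0][0] = 1 + 0 = 1, A[2][1] + B[1][0] = 2 + -2 = 0, A[2][2] + B[2][0] = 3 + 4 = 7) = 0 (attained at k = 1)
  C[2][1] = min over k of (A[2][0] + B[0][1] = 1 + 1 = 2, A[2][1] + B[1][1] = 2 + 8 = 10, A[2][2] + B[2][1] = 3 + 10 = 13) = 2 (attained at k = 0)
  C[2][2] = min over k of (A[2][0] + B[0][2] = 1 + 5 = 6, A[2][1] + B[1][2] = 2 + 7 = 9, A[2][2] + B[2][2] = 3 + -4 = -1) = -1 (attained at k = 2)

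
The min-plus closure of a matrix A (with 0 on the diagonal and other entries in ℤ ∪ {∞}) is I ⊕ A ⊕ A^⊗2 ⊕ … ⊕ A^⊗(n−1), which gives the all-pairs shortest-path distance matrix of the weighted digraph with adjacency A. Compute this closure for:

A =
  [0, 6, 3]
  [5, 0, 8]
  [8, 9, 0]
Closure =
  [0, 6, 3]
  [5, 0, 8]
  [8, 9, 0]

This is the Floyd-Warshall all-pairs shortest-path computation. For each intermediate vertex k = 0, 1, …, 2, update dist[i][j] ← min(dist[i][j], dist[i][k] + dist[k][j]). The final matrix gives, for each (i, j), the minimum total weight of any directed path from i to j (possibly empty when i = j).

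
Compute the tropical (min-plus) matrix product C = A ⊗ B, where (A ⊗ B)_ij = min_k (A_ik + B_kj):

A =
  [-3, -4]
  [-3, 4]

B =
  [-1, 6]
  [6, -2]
A ⊗ B =
  [-4, -6]
  [-4, 2]

Apply the min-plus product entry-by-entry:
  C[0][0] = min over k of (A[0][0] + B[0][0] = -3 + -1 = -4, A[0][1] + B[1][0] = -4 + 6 = 2) = -4 (attained at k = 0)
  C[0][1] = min over k of (A[0][0] + B[0][1] = -3 + 6 = 3, A[0][1] + B[1][1] = -4 + -2 = -6) = -6 (attained at k = 1)
  C[1][0] = min over k of (A[1][0] + B[0][0] = -3 + -1 = -4, A[1][1] + B[1][0] = 4 + 6 = 10) = -4 (attained at k = 0)
  C[1][1] = min over k of (A[1][0] + B[0][1] = -3 + 6 = 3, A[1][1] + B[1][1] = 4 + -2 = 2) = 2 (attained at k = 1)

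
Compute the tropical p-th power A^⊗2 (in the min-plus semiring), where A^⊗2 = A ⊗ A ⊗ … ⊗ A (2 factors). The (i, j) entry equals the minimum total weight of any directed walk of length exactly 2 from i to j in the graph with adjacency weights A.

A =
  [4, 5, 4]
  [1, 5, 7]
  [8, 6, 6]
A^⊗2 =
  [6, 9, 8]
  [5, 6, 5]
  [7, 11, 12]

Each entry (A^⊗2)_ij equals the minimum over all length-2 walks i = v_0 → v_1 → … → v_2 = j of Σ_t A[v_t][v_{t+1}]. For example, for (i, j) = (0, 2) we minimise over 3 possible intermediate vertex sequences; the minimum is 8, attained along the walk 0 → 0 → 2.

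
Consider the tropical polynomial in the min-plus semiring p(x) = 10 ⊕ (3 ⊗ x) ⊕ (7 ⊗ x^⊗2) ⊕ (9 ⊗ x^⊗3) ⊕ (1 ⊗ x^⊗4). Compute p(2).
p(2) = 5

A tropical monomial a ⊗ x^⊗i evaluates to a + i · x. Evaluating each term at x = 2:
  Term 0 contributes 10 + 0 · 2 = 10
  Term 1 contributes 3 + 1 · 2 = 5
  Term 2 contributes 7 + 2 · 2 = 11
  Term 3 contributes 9 + 3 · 2 = 15
  Term 4 contributes 1 + 4 · 2 = 9
p(2) = ⊕ of these = min[10, 5, 11, 15, 9] = 5.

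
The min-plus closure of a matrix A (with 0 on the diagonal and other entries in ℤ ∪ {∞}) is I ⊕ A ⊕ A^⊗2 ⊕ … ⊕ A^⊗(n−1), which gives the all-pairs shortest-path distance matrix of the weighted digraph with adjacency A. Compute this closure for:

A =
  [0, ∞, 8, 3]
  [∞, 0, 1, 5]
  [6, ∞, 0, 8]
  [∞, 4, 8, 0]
Closure =
  [0, 7, 8, 3]
  [7, 0, 1, 5]
  [6, 12, 0, 8]
  [11, 4, 5, 0]

This is the Floyd-Warshall all-pairs shortest-path computation. For each intermediate vertex k = 0, 1, …, 3, update dist[i][j] ← min(dist[i][j], dist[i][k] + dist[k][j]). The final matrix gives, for each (i, j), the minimum total weight of any directed path from i to j (possibly empty when i = j).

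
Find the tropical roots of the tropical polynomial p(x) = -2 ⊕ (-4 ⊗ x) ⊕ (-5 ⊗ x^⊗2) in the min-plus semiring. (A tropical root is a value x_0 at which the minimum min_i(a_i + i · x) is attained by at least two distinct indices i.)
Roots: {1, 2}

Each tropical root is a break point of the lower envelope of the lines y = a_i + i · x (there are 3 lines, with slopes 0, 1, ..., 2). Only the lines that attain the minimum somewhere contribute to roots; other lines are dominated. Here the surviving (envelope) indices are i = 2, i = 1, i = 0.
Intersections between consecutive envelope lines give the roots: for adjacent envelope indices i < j the intersection is x = (a_i − a_j) / (j − i). Reading off the sorted break points: {1, 2}.
Verification: at each break x_0, at least two indices attain the minimum of min_i(a_i + i · x_0).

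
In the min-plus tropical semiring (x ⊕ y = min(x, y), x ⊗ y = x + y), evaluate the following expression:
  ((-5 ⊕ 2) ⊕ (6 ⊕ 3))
((-5 ⊕ 2) ⊕ (6 ⊕ 3)) = -5

Expand innermost to outermost. Recall ⊕ takes the minimum of its arguments and ⊗ takes their sum. Working out the expression ((-5 ⊕ 2) ⊕ (6 ⊕ 3)) gives -5.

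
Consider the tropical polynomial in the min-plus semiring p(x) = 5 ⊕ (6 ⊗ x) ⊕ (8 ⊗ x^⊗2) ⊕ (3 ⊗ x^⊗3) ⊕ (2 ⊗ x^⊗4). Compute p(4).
p(4) = 5

A tropical monomial a ⊗ x^⊗i evaluates to a + i · x. Evaluating each term at x = 4:
  Term 0 contributes 5 + 0 · 4 = 5
  Term 1 contributes 6 + 1 · 4 = 10
  Term 2 contributes 8 + 2 · 4 = 16
  Term 3 contributes 3 + 3 · 4 = 15
  Term 4 contributes 2 + 4 · 4 = 18
p(4) = ⊕ of these = min[5, 10, 16, 15, 18] = 5.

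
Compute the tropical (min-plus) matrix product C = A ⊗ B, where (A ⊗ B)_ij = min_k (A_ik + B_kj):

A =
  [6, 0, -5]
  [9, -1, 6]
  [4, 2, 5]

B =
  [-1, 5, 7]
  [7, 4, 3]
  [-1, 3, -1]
A ⊗ B =
  [-6, -2, -6]
  [5, 3, 2]
  [3, 6, 4]

Apply the min-plus product entry-by-entry:
  C[0][0] = min over k of (A[0][0] + B[0][0] = 6 + -1 = 5, A[0][1] + B[1][0] = 0 + 7 = 7, A[0][2] + B[2][0] = -5 + -1 = -6) = -6 (attained at k = 2)
  C[0][1] = min over k of (A[0][0] + B[0][1] = 6 + 5 = 11, A[0][1] + B[1][1] = 0 + 4 = 4, A[0][2] + B[2][1] = -5 + 3 = -2) = -2 (attained at k = 2)
  C[0][2] = min over k of (A[0][0] + B[0][2] = 6 + 7 = 13, A[0][1] + B[1][2] = 0 + 3 = 3, A[0][2] + B[2][2] = -5 + -1 = -6) = -6 (attained at k = 2)
  C[1][0] = min over k of (A[1][0] + B[0][0] = 9 + -1 = 8, A[1][1] + B[1][0] = -1 + 7 = 6, A[1][2] + B[2][0] = 6 + -1 = 5) = 5 (attained at k = 2)
  C[1][1] = min over k of (A[1][0] + B[0][1] = 9 + 5 = 14, A[1][1] + B[1][1] = -1 + 4 = 3, A[1][2] + B[2][1] = 6 + 3 = 9) = 3 (attained at k = 1)
  C[1][2] = min over k of (A[1][0] + B[0][2] = 9 + 7 = 16, A[1][1] + B[1][2] = -1 + 3 = 2, A[1][2] + B[2][2] = 6 + -1 = 5) = 2 (attained at k = 1)
  C[2][0] = min over k of (A[2][0] + B[0][0] = 4 + -1 = 3, A[2][1] + B[1][0] = 2 + 7 = 9, A[2][2] + B[2][0] = 5 + -1 = 4) = 3 (attained at k = 0)
  C[2][1] = min over k of (A[2][0] + B[0][1] = 4 + 5 = 9, A[2][1] + B[1][1] = 2 + 4 = 6, A[2][2] + B[2][1] = 5 + 3 = 8) = 6 (attained at k = 1)
  C[2][2] = min over k of (A[2][0] + B[0][2] = 4 + 7 = 11, A[2][1] + B[1][2] = 2 + 3 = 5, A[2][2] + B[2][2] = 5 + -1 = 4) = 4 (attained at k = 2)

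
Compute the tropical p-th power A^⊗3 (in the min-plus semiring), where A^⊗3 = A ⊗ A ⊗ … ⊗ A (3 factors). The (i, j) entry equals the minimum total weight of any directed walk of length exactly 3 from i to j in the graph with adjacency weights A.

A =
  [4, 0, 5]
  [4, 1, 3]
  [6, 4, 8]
A^⊗3 =
  [5, 2, 4]
  [6, 3, 5]
  [9, 6, 8]

Each entry (A^⊗3)_ij equals the minimum over all length-3 walks i = v_0 → v_1 → … → v_3 = j of Σ_t A[v_t][v_{t+1}]. For example, for (i, j) = (0, 2) we minimise over 9 possible intermediate vertex sequences; the minimum is 4, attained along the walk 0 → 1 → 1 → 2.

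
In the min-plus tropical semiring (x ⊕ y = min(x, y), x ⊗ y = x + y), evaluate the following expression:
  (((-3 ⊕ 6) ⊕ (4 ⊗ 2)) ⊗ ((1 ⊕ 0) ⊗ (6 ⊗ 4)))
(((-3 ⊕ 6) ⊕ (4 ⊗ 2)) ⊗ ((1 ⊕ 0) ⊗ (6 ⊗ 4))) = 7

Expand innermost to outermost. Recall ⊕ takes the minimum of its arguments and ⊗ takes their sum. Working out the expression (((-3 ⊕ 6) ⊕ (4 ⊗ 2)) ⊗ ((1 ⊕ 0) ⊗ (6 ⊗ 4))) gives 7.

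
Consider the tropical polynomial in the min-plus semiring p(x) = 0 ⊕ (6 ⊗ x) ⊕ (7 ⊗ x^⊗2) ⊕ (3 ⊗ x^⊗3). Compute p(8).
p(8) = 0

A tropical monomial a ⊗ x^⊗i evaluates to a + i · x. Evaluating each term at x = 8:
  Term 0 contributes 0 + 0 · 8 = 0
  Term 1 contributes 6 + 1 · 8 = 14
  Term 2 contributes 7 + 2 · 8 = 23
  Term 3 contributes 3 + 3 · 8 = 27
p(8) = ⊕ of these = min[0, 14, 23, 27] = 0.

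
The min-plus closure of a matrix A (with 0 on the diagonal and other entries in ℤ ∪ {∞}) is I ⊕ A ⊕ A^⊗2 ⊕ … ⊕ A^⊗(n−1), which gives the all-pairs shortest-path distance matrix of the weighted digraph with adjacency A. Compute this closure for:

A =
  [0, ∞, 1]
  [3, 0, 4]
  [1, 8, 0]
Closure =
  [0, 9, 1]
  [3, 0, 4]
  [1, 8, 0]

This is the Floyd-Warshall all-pairs shortest-path computation. For each intermediate vertex k = 0, 1, …, 2, update dist[i][j] ← min(dist[i][j], dist[i][k] + dist[k][j]). The final matrix gives, for each (i, j), the minimum total weight of any directed path from i to j (possibly empty when i = j).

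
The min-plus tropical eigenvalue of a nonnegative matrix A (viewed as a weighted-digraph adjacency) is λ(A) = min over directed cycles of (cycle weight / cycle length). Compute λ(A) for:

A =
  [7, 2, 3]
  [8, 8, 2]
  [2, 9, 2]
λ(A) = 2

Enumerate directed cycles and compute their means (weight / length). Sample:
  cycle 0 → 0: weight = 7, length = 1, mean = 7/1 ≈ 7.000
  cycle 1 → 1: weight = 8, length = 1, mean = 8/1 ≈ 8.000
  cycle 2 → 2: weight = 2, length = 1, mean = 2/1 ≈ 2.000
  cycle 0 → 1 → 0: weight = 10, length = 2, mean = 10/2 ≈ 5.000
  cycle 0 → 2 → 0: weight = 5, length = 2, mean = 5/2 ≈ 2.500
  cycle 1 → 0 → 1: weight = 10, length = 2, mean = 10/2 ≈ 5.000
Minimum mean = 2.000, attained e.g. along the cycle 2 → 2 with weight 2 and length 1. So λ(A) = 2/1 = 2.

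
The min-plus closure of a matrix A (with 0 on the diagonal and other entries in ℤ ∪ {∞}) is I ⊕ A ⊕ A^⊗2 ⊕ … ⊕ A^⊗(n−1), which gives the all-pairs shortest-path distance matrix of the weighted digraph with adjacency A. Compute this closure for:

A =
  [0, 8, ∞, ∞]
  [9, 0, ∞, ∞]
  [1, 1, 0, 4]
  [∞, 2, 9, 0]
Closure =
  [0, 8, ∞, ∞]
  [9, 0, ∞, ∞]
  [1, 1, 0, 4]
  [10, 2, 9, 0]

This is the Floyd-Warshall all-pairs shortest-path computation. For each intermediate vertex k = 0, 1, …, 3, update dist[i][j] ← min(dist[i][j], dist[i][k] + dist[k][j]). The final matrix gives, for each (i, j), the minimum total weight of any directed path from i to j (possibly empty when i = j).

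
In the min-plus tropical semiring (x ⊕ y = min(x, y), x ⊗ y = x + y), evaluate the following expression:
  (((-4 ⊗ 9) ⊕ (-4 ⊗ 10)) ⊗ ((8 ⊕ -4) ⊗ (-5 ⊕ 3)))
(((-4 ⊗ 9) ⊕ (-4 ⊗ 10)) ⊗ ((8 ⊕ -4) ⊗ (-5 ⊕ 3))) = -4

Expand innermost to outermost. Recall ⊕ takes the minimum of its arguments and ⊗ takes their sum. Working out the expression (((-4 ⊗ 9) ⊕ (-4 ⊗ 10)) ⊗ ((8 ⊕ -4) ⊗ (-5 ⊕ 3))) gives -4.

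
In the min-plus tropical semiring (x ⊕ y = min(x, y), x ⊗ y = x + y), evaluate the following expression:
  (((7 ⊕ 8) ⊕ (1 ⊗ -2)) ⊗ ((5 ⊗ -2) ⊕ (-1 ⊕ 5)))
(((7 ⊕ 8) ⊕ (1 ⊗ -2)) ⊗ ((5 ⊗ -2) ⊕ (-1 ⊕ 5))) = -2

Expand innermost to outermost. Recall ⊕ takes the minimum of its arguments and ⊗ takes their sum. Working out the expression (((7 ⊕ 8) ⊕ (1 ⊗ -2)) ⊗ ((5 ⊗ -2) ⊕ (-1 ⊕ 5))) gives -2.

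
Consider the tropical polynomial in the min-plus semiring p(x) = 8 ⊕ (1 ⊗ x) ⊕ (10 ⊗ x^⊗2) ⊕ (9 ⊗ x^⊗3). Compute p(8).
p(8) = 8

A tropical monomial a ⊗ x^⊗i evaluates to a + i · x. Evaluating each term at x = 8:
  Term 0 contributes 8 + 0 · 8 = 8
  Term 1 contributes 1 + 1 · 8 = 9
  Term 2 contributes 10 + 2 · 8 = 26
  Term 3 contributes 9 + 3 · 8 = 33
p(8) = ⊕ of these = min[8, 9, 26, 33] = 8.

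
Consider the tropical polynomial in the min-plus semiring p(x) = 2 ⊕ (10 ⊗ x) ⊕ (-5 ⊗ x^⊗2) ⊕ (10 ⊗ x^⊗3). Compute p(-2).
p(-2) = -9

A tropical monomial a ⊗ x^⊗i evaluates to a + i · x. Evaluating each term at x = -2:
  Term 0 contributes 2 + 0 · -2 = 2
  Term 1 contributes 10 + 1 · -2 = 8
  Term 2 contributes -5 + 2 · -2 = -9
  Term 3 contributes 10 + 3 · -2 = 4
p(-2) = ⊕ of these = min[2, 8, -9, 4] = -9.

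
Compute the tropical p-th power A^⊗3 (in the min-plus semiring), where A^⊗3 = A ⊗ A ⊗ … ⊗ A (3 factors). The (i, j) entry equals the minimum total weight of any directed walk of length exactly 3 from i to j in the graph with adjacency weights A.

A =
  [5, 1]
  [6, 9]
A^⊗3 =
  [12, 8]
  [13, 12]

Each entry (A^⊗3)_ij equals the minimum over all length-3 walks i = v_0 → v_1 → … → v_3 = j of Σ_t A[v_t][v_{t+1}]. For example, for (i, j) = (0, 1) we minimise over 4 possible intermediate vertex sequences; the minimum is 8, attained along the walk 0 → 1 → 0 → 1.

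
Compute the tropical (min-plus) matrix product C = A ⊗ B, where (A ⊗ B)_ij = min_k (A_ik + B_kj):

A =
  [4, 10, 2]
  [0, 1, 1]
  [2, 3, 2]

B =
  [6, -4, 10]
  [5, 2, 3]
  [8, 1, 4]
A ⊗ B =
  [10, 0, 6]
  [6, -4, 4]
  [8, -2, 6]

Apply the min-plus product entry-by-entry:
  C[0][0] = min over k of (A[0][0] + B[0][0] = 4 + 6 = 10, A[0][1] + B[1][0] = 10 + 5 = 15, A[0][2] + B[2][0] = 2 + 8 = 10) = 10 (attained at k = 0)
  C[0][1] = min over k of (A[0][0] + B[0][1] = 4 + -4 = 0, A[0][1] + B[1][1] = 10 + 2 = 12, A[0][2] + B[2][1] = 2 + 1 = 3) = 0 (attained at k = 0)
  C[0][2] = min over k of (A[0][0] + B[0][2] = 4 + 10 = 14, A[0][1] + B[1][2] = 10 + 3 = 13, A[0][2] + B[2][2] = 2 + 4 = 6) = 6 (attained at k = 2)
  C[1][0] = min over k of (A[1][0] + B[0][0] = 0 + 6 = 6, A[1][1] + B[1][0] = 1 + 5 = 6, A[1][2] + B[2][0] = 1 + 8 = 9) = 6 (attained at k = 0)
  C[1][1] = min over k of (A[1][0] + B[0][1] = 0 + -4 = -4, A[1][1] + B[1][1] = 1 + 2 = 3, A[1][2] + B[2][1] = 1 + 1 = 2) = -4 (attained at k = 0)
  C[1][2] = min over k of (A[1][0] + B[0][2] = 0 + 10 = 10, A[1][1] + B[1][2] = 1 + 3 = 4, A[1][2] + B[2][2] = 1 + 4 = 5) = 4 (attained at k = 1)
  C[2][0] = min over k of (A[2][0] + B[0][0] = 2 + 6 = 8, A[2][1] + B[1][0] = 3 + 5 = 8, A[2][2] + B[2][0] = 2 + 8 = 10) = 8 (attained at k = 0)
  C[2][1] = min over k of (A[2][0] + B[0][1] = 2 + -4 = -2, A[2][1] + B[1][1] = 3 + 2 = 5, A[2][2] + B[2][1] = 2 + 1 = 3) = -2 (attained at k = 0)
  C[2][2] = min over k of (A[2][0] + B[0][2] = 2 + 10 = 12, A[2][1] + B[1][2] = 3 + 3 = 6, A[2][2] + B[2][2] = 2 + 4 = 6) = 6 (attained at k = 1)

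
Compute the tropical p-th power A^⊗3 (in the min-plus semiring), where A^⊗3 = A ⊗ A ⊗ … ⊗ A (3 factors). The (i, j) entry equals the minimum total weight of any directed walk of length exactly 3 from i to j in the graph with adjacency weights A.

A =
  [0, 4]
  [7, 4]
A^⊗3 =
  [0, 4]
  [7, 11]

Each entry (A^⊗3)_ij equals the minimum over all length-3 walks i = v_0 → v_1 → … → v_3 = j of Σ_t A[v_t][v_{t+1}]. For example, for (i, j) = (0, 1) we minimise over 4 possible intermediate vertex sequences; the minimum is 4, attained along the walk 0 → 0 → 0 → 1.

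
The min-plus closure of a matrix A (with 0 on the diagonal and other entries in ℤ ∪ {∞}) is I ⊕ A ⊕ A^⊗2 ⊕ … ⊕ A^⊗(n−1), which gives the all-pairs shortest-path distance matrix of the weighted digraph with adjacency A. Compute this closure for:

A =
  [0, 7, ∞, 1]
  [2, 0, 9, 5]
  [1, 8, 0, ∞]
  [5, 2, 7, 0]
Closure =
  [0, 3, 8, 1]
  [2, 0, 9, 3]
  [1, 4, 0, 2]
  [4, 2, 7, 0]

This is the Floyd-Warshall all-pairs shortest-path computation. For each intermediate vertex k = 0, 1, …, 3, update dist[i][j] ← min(dist[i][j], dist[i][k] + dist[k][j]). The final matrix gives, for each (i, j), the minimum total weight of any directed path from i to j (possibly empty when i = j).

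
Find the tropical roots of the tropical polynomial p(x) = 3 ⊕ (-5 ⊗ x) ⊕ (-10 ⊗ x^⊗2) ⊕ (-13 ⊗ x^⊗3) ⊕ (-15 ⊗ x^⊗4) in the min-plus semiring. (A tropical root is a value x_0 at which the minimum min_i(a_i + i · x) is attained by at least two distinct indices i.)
Roots: {2, 3, 5, 8}

Each tropical root is a break point of the lower envelope of the lines y = a_i + i · x (there are 5 lines, with slopes 0, 1, ..., 4). Only the lines that attain the minimum somewhere contribute to roots; other lines are dominated. Here the surviving (envelope) indices are i = 4, i = 3, i = 2, i = 1, i = 0.
Intersections between consecutive envelope lines give the roots: for adjacent envelope indices i < j the intersection is x = (a_i − a_j) / (j − i). Reading off the sorted break points: {2, 3, 5, 8}.
Verification: at each break x_0, at least two indices attain the minimum of min_i(a_i + i · x_0).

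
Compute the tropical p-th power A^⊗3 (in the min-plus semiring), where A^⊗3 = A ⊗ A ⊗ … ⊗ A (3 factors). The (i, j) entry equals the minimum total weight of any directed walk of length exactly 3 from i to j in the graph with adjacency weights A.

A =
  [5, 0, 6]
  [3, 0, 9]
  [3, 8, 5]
A^⊗3 =
  [3, 0, 9]
  [3, 0, 9]
  [6, 3, 12]

Each entry (A^⊗3)_ij equals the minimum over all length-3 walks i = v_0 → v_1 → … → v_3 = j of Σ_t A[v_t][v_{t+1}]. For example, for (i, j) = (0, 2) we minimise over 9 possible intermediate vertex sequences; the minimum is 9, attained along the walk 0 → 1 → 0 → 2.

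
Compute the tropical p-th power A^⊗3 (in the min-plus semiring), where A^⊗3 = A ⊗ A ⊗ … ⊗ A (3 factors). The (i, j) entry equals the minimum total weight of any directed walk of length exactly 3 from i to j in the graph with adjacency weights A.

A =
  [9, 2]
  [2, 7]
A^⊗3 =
  [11, 6]
  [6, 11]

Each entry (A^⊗3)_ij equals the minimum over all length-3 walks i = v_0 → v_1 → … → v_3 = j of Σ_t A[v_t][v_{t+1}]. For example, for (i, j) = (0, 1) we minimise over 4 possible intermediate vertex sequences; the minimum is 6, attained along the walk 0 → 1 → 0 → 1.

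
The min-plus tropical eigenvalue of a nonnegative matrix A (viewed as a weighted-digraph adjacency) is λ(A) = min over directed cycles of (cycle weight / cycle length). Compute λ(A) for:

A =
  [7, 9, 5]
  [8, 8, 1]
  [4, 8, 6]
λ(A) = 9/2

Enumerate directed cycles and compute their means (weight / length). Sample:
  cycle 0 → 0: weight = 7, length = 1, mean = 7/1 ≈ 7.000
  cycle 1 → 1: weight = 8, length = 1, mean = 8/1 ≈ 8.000
  cycle 2 → 2: weight = 6, length = 1, mean = 6/1 ≈ 6.000
  cycle 0 → 1 → 0: weight = 17, length = 2, mean = 17/2 ≈ 8.500
  cycle 0 → 2 → 0: weight = 9, length = 2, mean = 9/2 ≈ 4.500
  cycle 1 → 0 → 1: weight = 17, length = 2, mean = 17/2 ≈ 8.500
Minimum mean = 4.500, attained e.g. along the cycle 0 → 2 → 0 with weight 9 and length 2. So λ(A) = 9/2 = 9/2.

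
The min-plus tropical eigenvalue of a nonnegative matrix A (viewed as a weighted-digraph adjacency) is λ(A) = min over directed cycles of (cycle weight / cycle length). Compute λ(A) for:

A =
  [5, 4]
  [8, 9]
λ(A) = 5

Enumerate directed cycles and compute their means (weight / length). Sample:
  cycle 0 → 0: weight = 5, length = 1, mean = 5/1 ≈ 5.000
  cycle 1 → 1: weight = 9, length = 1, mean = 9/1 ≈ 9.000
  cycle 0 → 1 → 0: weight = 12, length = 2, mean = 12/2 ≈ 6.000
  cycle 1 → 0 → 1: weight = 12, length = 2, mean = 12/2 ≈ 6.000
Minimum mean = 5.000, attained e.g. along the cycle 0 → 0 with weight 5 and length 1. So λ(A) = 5/1 = 5.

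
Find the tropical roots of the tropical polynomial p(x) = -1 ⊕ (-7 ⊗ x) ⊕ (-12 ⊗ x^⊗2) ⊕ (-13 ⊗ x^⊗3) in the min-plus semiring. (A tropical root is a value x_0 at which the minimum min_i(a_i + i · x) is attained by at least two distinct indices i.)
Roots: {1, 5, 6}

Each tropical root is a break point of the lower envelope of the lines y = a_i + i · x (there are 4 lines, with slopes 0, 1, ..., 3). Only the lines that attain the minimum somewhere contribute to roots; other lines are dominated. Here the surviving (envelope) indices are i = 3, i = 2, i = 1, i = 0.
Intersections between consecutive envelope lines give the roots: for adjacent envelope indices i < j the intersection is x = (a_i − a_j) / (j − i). Reading off the sorted break points: {1, 5, 6}.
Verification: at each break x_0, at least two indices attain the minimum of min_i(a_i + i · x_0).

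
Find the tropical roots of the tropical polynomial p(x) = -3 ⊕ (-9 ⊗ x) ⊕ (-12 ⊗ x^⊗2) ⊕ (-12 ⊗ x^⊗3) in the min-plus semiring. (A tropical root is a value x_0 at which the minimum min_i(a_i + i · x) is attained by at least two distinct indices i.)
Roots: {0, 3, 6}

Each tropical root is a break point of the lower envelope of the lines y = a_i + i · x (there are 4 lines, with slopes 0, 1, ..., 3). Only the lines that attain the minimum somewhere contribute to roots; other lines are dominated. Here the surviving (envelope) indices are i = 3, i = 2, i = 1, i = 0.
Intersections between consecutive envelope lines give the roots: for adjacent envelope indices i < j the intersection is x = (a_i − a_j) / (j − i). Reading off the sorted break points: {0, 3, 6}.
Verification: at each break x_0, at least two indices attain the minimum of min_i(a_i + i · x_0).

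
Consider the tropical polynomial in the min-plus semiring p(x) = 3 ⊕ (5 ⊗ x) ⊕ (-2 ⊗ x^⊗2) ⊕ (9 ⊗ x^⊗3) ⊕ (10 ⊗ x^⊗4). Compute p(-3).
p(-3) = -8

A tropical monomial a ⊗ x^⊗i evaluates to a + i · x. Evaluating each term at x = -3:
  Term 0 contributes 3 + 0 · -3 = 3
  Term 1 contributes 5 + 1 · -3 = 2
  Term 2 contributes -2 + 2 · -3 = -8
  Term 3 contributes 9 + 3 · -3 = 0
  Term 4 contributes 10 + 4 · -3 = -2
p(-3) = ⊕ of these = min[3, 2, -8, 0, -2] = -8.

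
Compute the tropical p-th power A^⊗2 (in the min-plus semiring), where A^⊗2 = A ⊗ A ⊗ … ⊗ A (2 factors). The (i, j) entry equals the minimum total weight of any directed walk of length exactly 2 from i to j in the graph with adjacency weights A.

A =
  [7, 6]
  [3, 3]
A^⊗2 =
  [9, 9]
  [6, 6]

Each entry (A^⊗2)_ij equals the minimum over all length-2 walks i = v_0 → v_1 → … → v_2 = j of Σ_t A[v_t][v_{t+1}]. For example, for (i, j) = (0, 1) we minimise over 2 possible intermediate vertex sequences; the minimum is 9, attained along the walk 0 → 1 → 1.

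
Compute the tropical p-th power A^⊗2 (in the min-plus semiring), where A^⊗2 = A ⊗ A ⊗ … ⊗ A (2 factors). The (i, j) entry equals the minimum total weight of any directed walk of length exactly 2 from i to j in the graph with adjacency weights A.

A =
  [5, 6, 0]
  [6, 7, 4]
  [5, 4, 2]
A^⊗2 =
  [5, 4, 2]
  [9, 8, 6]
  [7, 6, 4]

Each entry (A^⊗2)_ij equals the minimum over all length-2 walks i = v_0 → v_1 → … → v_2 = j of Σ_t A[v_t][v_{t+1}]. For example, for (i, j) = (0, 2) we minimise over 3 possible intermediate vertex sequences; the minimum is 2, attained along the walk 0 → 2 → 2.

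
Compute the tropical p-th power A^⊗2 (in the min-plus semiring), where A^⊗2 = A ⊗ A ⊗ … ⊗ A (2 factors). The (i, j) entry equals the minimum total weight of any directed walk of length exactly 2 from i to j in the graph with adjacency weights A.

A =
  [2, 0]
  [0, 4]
A^⊗2 =
  [0, 2]
  [2, 0]

Each entry (A^⊗2)_ij equals the minimum over all length-2 walks i = v_0 → v_1 → … → v_2 = j of Σ_t A[v_t][v_{t+1}]. For example, for (i, j) = (0, 1) we minimise over 2 possible intermediate vertex sequences; the minimum is 2, attained along the walk 0 → 0 → 1.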